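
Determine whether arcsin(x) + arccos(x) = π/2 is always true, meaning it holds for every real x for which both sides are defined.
Yes, this is an identity.

Claim: arcsin(x) + arccos(x) = π/2.
Reasoning: Both sides are defined for -1 ≤ x ≤ 1. Let θ = arcsin(x), so sin θ = x and θ ∈ [-π/2, π/2]. Then cos(π/2 - θ) = sin θ = x and π/2 - θ ∈ [0, π], which is exactly the range of arccos, so arccos(x) = π/2 - θ. Adding: arcsin(x) + arccos(x) = θ + (π/2 - θ) = π/2.
So the two sides agree for every real x for which both sides are defined.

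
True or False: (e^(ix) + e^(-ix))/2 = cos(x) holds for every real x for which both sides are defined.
Claim: (e^(ix) + e^(-ix))/2 = cos(x).
Reasoning: By Euler's formula e^(ix) = cos(x) + i·sin(x) and e^(-ix) = cos(x) - i·sin(x). Adding cancels the sine terms: e^(ix) + e^(-ix) = 2cos(x); divide by 2.
So the two sides agree for every real x for which both sides are defined.

Conclusion: True.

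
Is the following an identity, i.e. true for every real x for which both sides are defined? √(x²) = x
No, this is NOT an identity.

Claim: √(x²) = x.
Test a specific point where both sides are defined: x = -1.
LHS = √(x²) ≈ 1.0000
RHS = x ≈ -1.0000
Since 1.0000 ≠ -1.0000, the equation fails at this point, so it cannot hold for every real x for which both sides are defined.
√(x²) = |x|, which differs from x whenever x < 0 (both sides are defined for every real x).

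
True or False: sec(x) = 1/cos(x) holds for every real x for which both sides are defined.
True.

Claim: sec(x) = 1/cos(x).
Reasoning: sec(x) is by definition the reciprocal of cos(x), wherever cos(x) ≠ 0.
So the two sides agree for every real x for which both sides are defined.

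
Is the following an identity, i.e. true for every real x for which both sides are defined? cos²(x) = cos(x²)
Claim: cos²(x) = cos(x²).
Test a specific point where both sides are defined: x = π/4.
LHS = cos²(x) ≈ 0.5000
RHS = cos(x²) ≈ 0.8157
Since 0.5000 ≠ 0.8157, the equation fails at this point, so it cannot hold for every real x for which both sides are defined.
cos²(x) means (cos x)², squaring the output; cos(x²) squares the input. These are different functions.

Conclusion: No, this is NOT an identity.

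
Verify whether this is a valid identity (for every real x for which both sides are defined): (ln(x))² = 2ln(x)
No, this is NOT an identity.

Claim: (ln(x))² = 2ln(x).
Test a specific point where both sides are defined: x = 5.
LHS = (ln(x))² ≈ 2.5903
RHS = 2ln(x) ≈ 3.2189
Since 2.5903 ≠ 3.2189, the equation fails at this point, so it cannot hold for every real x for which both sides are defined.
2ln(x) equals ln(x²), which is not the same as (ln x)².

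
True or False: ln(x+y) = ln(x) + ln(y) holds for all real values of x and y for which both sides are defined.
Claim: ln(x+y) = ln(x) + ln(y).
Test a specific point where both sides are defined: x = 3, y = 1.
LHS = ln(x+y) ≈ 1.3863
RHS = ln(x) + ln(y) ≈ 1.0986
Since 1.3863 ≠ 1.0986, the equation fails at this point, so it cannot hold for all real values of x and y for which both sides are defined.
ln(x) + ln(y) = ln(xy), not ln(x+y).

Conclusion: False.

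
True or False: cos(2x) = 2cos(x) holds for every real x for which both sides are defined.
False.

Claim: cos(2x) = 2cos(x).
Test a specific point where both sides are defined: x = π/6.
LHS = cos(2x) ≈ 0.5000
RHS = 2cos(x) ≈ 1.7321
Since 0.5000 ≠ 1.7321, the equation fails at this point, so it cannot hold for every real x for which both sides are defined.
The correct double-angle formula is cos(2x) = cos²x - sin²x.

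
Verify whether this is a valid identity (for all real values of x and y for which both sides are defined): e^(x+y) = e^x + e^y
Claim: e^(x+y) = e^x + e^y.
Test a specific point where both sides are defined: x = 2, y = 1/2.
LHS = e^(x+y) ≈ 12.1825
RHS = e^x + e^y ≈ 9.0378
Since 12.1825 ≠ 9.0378, the equation fails at this point, so it cannot hold for all real values of x and y for which both sides are defined.
The correct rule is e^(x+y) = e^x · e^y (a product, not a sum).

Conclusion: No, this is NOT an identity.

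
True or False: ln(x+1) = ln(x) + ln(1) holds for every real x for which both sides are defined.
Claim: ln(x+1) = ln(x) + ln(1).
Test a specific point where both sides are defined: x = 1.
LHS = ln(x+1) ≈ 0.6931
RHS = ln(x) + ln(1) ≈ 0.0000
Since 0.6931 ≠ 0.0000, the equation fails at this point, so it cannot hold for every real x for which both sides are defined.
ln(1) = 0, so the right side is just ln(x), which differs from ln(x+1).

Conclusion: False.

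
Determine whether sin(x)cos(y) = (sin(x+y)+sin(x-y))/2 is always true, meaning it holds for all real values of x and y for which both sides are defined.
Claim: sin(x)cos(y) = (sin(x+y)+sin(x-y))/2.
Reasoning: sin(x+y) = sin(x)cos(y) + cos(x)sin(y) and sin(x-y) = sin(x)cos(y) - cos(x)sin(y). Adding, sin(x+y) + sin(x-y) = 2sin(x)cos(y); divide by 2.
So the two sides agree for all real values of x and y for which both sides are defined.

Conclusion: Yes, this is an identity.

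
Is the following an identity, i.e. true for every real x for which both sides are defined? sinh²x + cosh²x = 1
No, this is NOT an identity.

Claim: sinh²x + cosh²x = 1.
Test a specific point where both sides are defined: x = 1/2.
LHS = sinh²x + cosh²x ≈ 1.5431
RHS = 1 ≈ 1.0000
Since 1.5431 ≠ 1.0000, the equation fails at this point, so it cannot hold for every real x for which both sides are defined.
The correct hyperbolic identity is cosh²x - sinh²x = 1 (a difference); the sum sinh²x + cosh²x equals cosh(2x).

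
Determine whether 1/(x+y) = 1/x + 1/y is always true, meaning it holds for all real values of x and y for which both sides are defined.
No, this is NOT an identity.

Claim: 1/(x+y) = 1/x + 1/y.
Test a specific point where both sides are defined: x = -1, y = 5.
LHS = 1/(x+y) ≈ 0.2500
RHS = 1/x + 1/y ≈ -0.8000
Since 0.2500 ≠ -0.8000, the equation fails at this point, so it cannot hold for all real values of x and y for which both sides are defined.
1/x + 1/y = (x+y)/(xy), which is not 1/(x+y).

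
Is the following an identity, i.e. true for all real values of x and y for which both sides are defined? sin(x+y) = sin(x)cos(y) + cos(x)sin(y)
Claim: sin(x+y) = sin(x)cos(y) + cos(x)sin(y).
Reasoning: By Euler's formula e^(i(x+y)) = e^(ix)·e^(iy) = (cos x + i·sin x)(cos y + i·sin y). The imaginary part of the left side is sin(x+y); the imaginary part of the product is sin(x)cos(y) + cos(x)sin(y).
So the two sides agree for all real values of x and y for which both sides are defined.

Conclusion: Yes, this is an identity.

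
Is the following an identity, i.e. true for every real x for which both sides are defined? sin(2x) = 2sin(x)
Claim: sin(2x) = 2sin(x).
Test a specific point where both sides are defined: x = π/6.
LHS = sin(2x) ≈ 0.8660
RHS = 2sin(x) ≈ 1.0000
Since 0.8660 ≠ 1.0000, the equation fails at this point, so it cannot hold for every real x for which both sides are defined.
The correct double-angle formula is sin(2x) = 2sin(x)cos(x).

Conclusion: No, this is NOT an identity.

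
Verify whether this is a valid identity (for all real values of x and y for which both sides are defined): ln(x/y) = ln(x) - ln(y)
Yes, this is an identity.

Claim: ln(x/y) = ln(x) - ln(y).
Reasoning: Both sides are simultaneously defined only when x, y > 0. Write x = e^p, y = e^q. Then x/y = e^(p-q), so ln(x/y) = p - q = ln(x) - ln(y).
So the two sides agree for all real values of x and y for which both sides are defined.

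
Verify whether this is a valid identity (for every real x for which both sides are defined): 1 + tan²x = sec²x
Yes, this is an identity.

Claim: 1 + tan²x = sec²x.
Reasoning: Start from sin²x + cos²x = 1 and divide every term by cos²x (allowed wherever tan x and sec x are defined): tan²x + 1 = 1/cos²x = sec²x.
So the two sides agree for every real x for which both sides are defined.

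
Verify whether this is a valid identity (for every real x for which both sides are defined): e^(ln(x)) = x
Claim: e^(ln(x)) = x.
Reasoning: For x > 0, ln(x) is by definition the exponent p such that e^p = x. Raising e to that exponent therefore returns x: e^(ln x) = x.
So the two sides agree for every real x for which both sides are defined.

Conclusion: Yes, this is an identity.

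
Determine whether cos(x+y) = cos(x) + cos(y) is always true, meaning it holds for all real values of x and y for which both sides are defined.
No, this is NOT an identity.

Claim: cos(x+y) = cos(x) + cos(y).
Test a specific point where both sides are defined: x = π/2, y = π.
LHS = cos(x+y) ≈ 0.0000
RHS = cos(x) + cos(y) ≈ -1.0000
Since 0.0000 ≠ -1.0000, the equation fails at this point, so it cannot hold for all real values of x and y for which both sides are defined.
The correct expansion is cos(x+y) = cos(x)cos(y) - sin(x)sin(y); cosine is not additive.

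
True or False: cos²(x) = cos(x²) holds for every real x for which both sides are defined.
False.

Claim: cos²(x) = cos(x²).
Test a specific point where both sides are defined: x = π.
LHS = cos²(x) ≈ 1.0000
RHS = cos(x²) ≈ -0.9027
Since 1.0000 ≠ -0.9027, the equation fails at this point, so it cannot hold for every real x for which both sides are defined.
cos²(x) means (cos x)², squaring the output; cos(x²) squares the input. These are different functions.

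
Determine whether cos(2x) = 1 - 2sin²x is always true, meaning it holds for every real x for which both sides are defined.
Yes, this is an identity.

Claim: cos(2x) = 1 - 2sin²x.
Reasoning: cos(2x) = cos²x - sin²x. Replace cos²x by 1 - sin²x: (1 - sin²x) - sin²x = 1 - 2sin²x.
So the two sides agree for every real x for which both sides are defined.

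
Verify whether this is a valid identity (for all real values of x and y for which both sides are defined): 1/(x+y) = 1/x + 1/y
No, this is NOT an identity.

Claim: 1/(x+y) = 1/x + 1/y.
Test a specific point where both sides are defined: x = 5, y = 3/2.
LHS = 1/(x+y) ≈ 0.1538
RHS = 1/x + 1/y ≈ 0.8667
Since 0.1538 ≠ 0.8667, the equation fails at this point, so it cannot hold for all real values of x and y for which both sides are defined.
1/x + 1/y = (x+y)/(xy), which is not 1/(x+y).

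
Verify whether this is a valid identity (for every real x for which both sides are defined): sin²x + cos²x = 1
Yes, this is an identity.

Claim: sin²x + cos²x = 1.
Reasoning: The point (cos x, sin x) lies on the unit circle X² + Y² = 1, so cos²x + sin²x = 1 for every real x.
So the two sides agree for every real x for which both sides are defined.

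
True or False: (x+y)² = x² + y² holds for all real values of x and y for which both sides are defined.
Claim: (x+y)² = x² + y².
Test a specific point where both sides are defined: x = 2, y = -1.
LHS = (x+y)² ≈ 1.0000
RHS = x² + y² ≈ 5.0000
Since 1.0000 ≠ 5.0000, the equation fails at this point, so it cannot hold for all real values of x and y for which both sides are defined.
The correct expansion is (x+y)² = x² + 2xy + y²; the cross term 2xy is missing.

Conclusion: False.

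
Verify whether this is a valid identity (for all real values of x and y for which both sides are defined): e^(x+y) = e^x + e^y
No, this is NOT an identity.

Claim: e^(x+y) = e^x + e^y.
Test a specific point where both sides are defined: x = 3, y = -2.
LHS = e^(x+y) ≈ 2.7183
RHS = e^x + e^y ≈ 20.2209
Since 2.7183 ≠ 20.2209, the equation fails at this point, so it cannot hold for all real values of x and y for which both sides are defined.
The correct rule is e^(x+y) = e^x · e^y (a product, not a sum).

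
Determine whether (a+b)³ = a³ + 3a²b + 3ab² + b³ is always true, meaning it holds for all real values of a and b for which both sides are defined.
Claim: (a+b)³ = a³ + 3a²b + 3ab² + b³.
Reasoning: (a+b)³ = (a+b)(a+b)² = (a+b)(a² + 2ab + b²) = a³ + 2a²b + ab² + a²b + 2ab² + b³ = a³ + 3a²b + 3ab² + b³.
So the two sides agree for all real values of a and b for which both sides are defined.

Conclusion: Yes, this is an identity.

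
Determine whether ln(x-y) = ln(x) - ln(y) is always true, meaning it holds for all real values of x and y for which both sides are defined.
No, this is NOT an identity.

Claim: ln(x-y) = ln(x) - ln(y).
Test a specific point where both sides are defined: x = 3, y = 3/2.
LHS = ln(x-y) ≈ 0.4055
RHS = ln(x) - ln(y) ≈ 0.6931
Since 0.4055 ≠ 0.6931, the equation fails at this point, so it cannot hold for all real values of x and y for which both sides are defined.
ln(x) - ln(y) = ln(x/y), not ln(x-y).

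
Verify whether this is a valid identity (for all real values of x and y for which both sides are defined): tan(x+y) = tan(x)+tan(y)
Claim: tan(x+y) = tan(x)+tan(y).
Test a specific point where both sides are defined: x = π/6, y = π/6.
LHS = tan(x+y) ≈ 1.7321
RHS = tan(x)+tan(y) ≈ 1.1547
Since 1.7321 ≠ 1.1547, the equation fails at this point, so it cannot hold for all real values of x and y for which both sides are defined.
The correct formula is tan(x+y) = (tan(x) + tan(y))/(1 - tan(x)tan(y)).

Conclusion: No, this is NOT an identity.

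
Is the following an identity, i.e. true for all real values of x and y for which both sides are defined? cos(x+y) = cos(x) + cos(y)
No, this is NOT an identity.

Claim: cos(x+y) = cos(x) + cos(y).
Test a specific point where both sides are defined: x = 2π/3, y = -π/4.
LHS = cos(x+y) ≈ 0.2588
RHS = cos(x) + cos(y) ≈ 0.2071
Since 0.2588 ≠ 0.2071, the equation fails at this point, so it cannot hold for all real values of x and y for which both sides are defined.
The correct expansion is cos(x+y) = cos(x)cos(y) - sin(x)sin(y); cosine is not additive.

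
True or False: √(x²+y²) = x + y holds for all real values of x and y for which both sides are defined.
False.

Claim: √(x²+y²) = x + y.
Test a specific point where both sides are defined: x = -2, y = 3.
LHS = √(x²+y²) ≈ 3.6056
RHS = x + y ≈ 1.0000
Since 3.6056 ≠ 1.0000, the equation fails at this point, so it cannot hold for all real values of x and y for which both sides are defined.
(x+y)² = x² + 2xy + y², not x² + y², so the square root does not split this way.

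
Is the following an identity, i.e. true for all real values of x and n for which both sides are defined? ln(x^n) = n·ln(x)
Claim: ln(x^n) = n·ln(x).
Reasoning: The right side requires x > 0. For x > 0, x^n = (e^(ln x))^n = e^(n·ln x), so taking ln of both sides gives ln(x^n) = n·ln(x).
So the two sides agree for all real values of x and n for which both sides are defined.

Conclusion: Yes, this is an identity.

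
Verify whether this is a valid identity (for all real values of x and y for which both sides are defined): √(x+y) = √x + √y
No, this is NOT an identity.

Claim: √(x+y) = √x + √y.
Test a specific point where both sides are defined: x = 4, y = 3/2.
LHS = √(x+y) ≈ 2.3452
RHS = √x + √y ≈ 3.2247
Since 2.3452 ≠ 3.2247, the equation fails at this point, so it cannot hold for all real values of x and y for which both sides are defined.
Squaring the right side gives x + 2√(xy) + y, not x + y.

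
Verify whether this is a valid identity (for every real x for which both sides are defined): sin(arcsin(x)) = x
Yes, this is an identity.

Claim: sin(arcsin(x)) = x.
Reasoning: For -1 ≤ x ≤ 1 (where arcsin is defined), arcsin(x) is by definition an angle whose sine equals x. Taking the sine of that angle returns x. (Note the other order, arcsin(sin x) = x, is NOT an identity.)
So the two sides agree for every real x for which both sides are defined.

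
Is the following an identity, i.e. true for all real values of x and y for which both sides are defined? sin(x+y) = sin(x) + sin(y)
No, this is NOT an identity.

Claim: sin(x+y) = sin(x) + sin(y).
Test a specific point where both sides are defined: x = π/2, y = π.
LHS = sin(x+y) ≈ -1.0000
RHS = sin(x) + sin(y) ≈ 1.0000
Since -1.0000 ≠ 1.0000, the equation fails at this point, so it cannot hold for all real values of x and y for which both sides are defined.
The correct expansion is sin(x+y) = sin(x)cos(y) + cos(x)sin(y); sine is not additive.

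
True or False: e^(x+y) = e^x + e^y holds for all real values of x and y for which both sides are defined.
False.

Claim: e^(x+y) = e^x + e^y.
Test a specific point where both sides are defined: x = 2, y = 3.
LHS = e^(x+y) ≈ 148.4132
RHS = e^x + e^y ≈ 27.4746
Since 148.4132 ≠ 27.4746, the equation fails at this point, so it cannot hold for all real values of x and y for which both sides are defined.
The correct rule is e^(x+y) = e^x · e^y (a product, not a sum).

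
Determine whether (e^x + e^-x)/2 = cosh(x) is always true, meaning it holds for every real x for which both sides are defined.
Claim: (e^x + e^-x)/2 = cosh(x).
Reasoning: This is exactly the definition of the hyperbolic cosine: cosh(x) := (e^x + e^-x)/2.
So the two sides agree for every real x for which both sides are defined.

Conclusion: Yes, this is an identity.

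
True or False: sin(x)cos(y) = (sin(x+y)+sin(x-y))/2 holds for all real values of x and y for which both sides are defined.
Claim: sin(x)cos(y) = (sin(x+y)+sin(x-y))/2.
Reasoning: sin(x+y) = sin(x)cos(y) + cos(x)sin(y) and sin(x-y) = sin(x)cos(y) - cos(x)sin(y). Adding, sin(x+y) + sin(x-y) = 2sin(x)cos(y); divide by 2.
So the two sides agree for all real values of x and y for which both sides are defined.

Conclusion: True.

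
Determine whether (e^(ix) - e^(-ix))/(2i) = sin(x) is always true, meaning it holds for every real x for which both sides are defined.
Claim: (e^(ix) - e^(-ix))/(2i) = sin(x).
Reasoning: By Euler's formula e^(ix) = cos(x) + i·sin(x) and e^(-ix) = cos(x) - i·sin(x). Subtracting cancels the cosine terms: e^(ix) - e^(-ix) = 2i·sin(x); divide by 2i.
So the two sides agree for every real x for which both sides are defined.

Conclusion: Yes, this is an identity.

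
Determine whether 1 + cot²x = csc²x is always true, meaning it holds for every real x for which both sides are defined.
Yes, this is an identity.

Claim: 1 + cot²x = csc²x.
Reasoning: Start from sin²x + cos²x = 1 and divide every term by sin²x (allowed wherever cot x and csc x are defined): 1 + cot²x = 1/sin²x = csc²x.
So the two sides agree for every real x for which both sides are defined.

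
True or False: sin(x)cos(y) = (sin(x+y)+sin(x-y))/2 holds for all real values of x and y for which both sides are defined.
True.

Claim: sin(x)cos(y) = (sin(x+y)+sin(x-y))/2.
Reasoning: sin(x+y) = sin(x)cos(y) + cos(x)sin(y) and sin(x-y) = sin(x)cos(y) - cos(x)sin(y). Adding, sin(x+y) + sin(x-y) = 2sin(x)cos(y); divide by 2.
So the two sides agree for all real values of x and y for which both sides are defined.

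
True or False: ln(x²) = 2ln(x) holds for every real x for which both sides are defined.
Claim: ln(x²) = 2ln(x).
Reasoning: The right side requires x > 0. For x > 0, x² = (e^(ln x))² = e^(2ln x), so ln(x²) = 2ln(x). (For x < 0 the right side is undefined, so those values are outside the claim.)
So the two sides agree for every real x for which both sides are defined.

Conclusion: True.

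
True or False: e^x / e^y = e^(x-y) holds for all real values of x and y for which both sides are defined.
Claim: e^x / e^y = e^(x-y).
Reasoning: 1/e^y = e^(-y), so e^x / e^y = e^x · e^(-y) = e^(x + (-y)) = e^(x-y) by the product rule for exponents.
So the two sides agree for all real values of x and y for which both sides are defined.

Conclusion: True.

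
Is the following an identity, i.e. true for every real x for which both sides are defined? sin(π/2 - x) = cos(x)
Claim: sin(π/2 - x) = cos(x).
Reasoning: Use sin(u - v) = sin(u)cos(v) - cos(u)sin(v) with u = π/2, v = x: sin(π/2)cos(x) - cos(π/2)sin(x) = 1·cos(x) - 0·sin(x) = cos(x).
So the two sides agree for every real x for which both sides are defined.

Conclusion: Yes, this is an identity.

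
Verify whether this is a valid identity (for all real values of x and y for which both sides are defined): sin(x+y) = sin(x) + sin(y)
Claim: sin(x+y) = sin(x) + sin(y).
Test a specific point where both sides are defined: x = π/3, y = 2π/3.
LHS = sin(x+y) ≈ 0.0000
RHS = sin(x) + sin(y) ≈ 1.7321
Since 0.0000 ≠ 1.7321, the equation fails at this point, so it cannot hold for all real values of x and y for which both sides are defined.
The correct expansion is sin(x+y) = sin(x)cos(y) + cos(x)sin(y); sine is not additive.

Conclusion: No, this is NOT an identity.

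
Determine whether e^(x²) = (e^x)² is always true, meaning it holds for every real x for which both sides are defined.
No, this is NOT an identity.

Claim: e^(x²) = (e^x)².
Test a specific point where both sides are defined: x = -1.
LHS = e^(x²) ≈ 2.7183
RHS = (e^x)² ≈ 0.1353
Since 2.7183 ≠ 0.1353, the equation fails at this point, so it cannot hold for every real x for which both sides are defined.
(e^x)² = e^(2x), and 2x ≠ x² in general.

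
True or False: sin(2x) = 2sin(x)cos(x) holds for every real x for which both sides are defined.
Claim: sin(2x) = 2sin(x)cos(x).
Reasoning: Put y = x in the addition formula sin(x+y) = sin(x)cos(y) + cos(x)sin(y): sin(2x) = sin(x)cos(x) + cos(x)sin(x) = 2sin(x)cos(x).
So the two sides agree for every real x for which both sides are defined.

Conclusion: True.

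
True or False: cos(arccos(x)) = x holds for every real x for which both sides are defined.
True.

Claim: cos(arccos(x)) = x.
Reasoning: For -1 ≤ x ≤ 1 (where arccos is defined), arccos(x) is by definition an angle whose cosine equals x. Taking the cosine of that angle returns x. (Note the other order, arccos(cos x) = x, is NOT an identity.)
So the two sides agree for every real x for which both sides are defined.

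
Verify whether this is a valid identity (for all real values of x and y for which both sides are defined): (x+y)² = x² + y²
Claim: (x+y)² = x² + y².
Test a specific point where both sides are defined: x = 4, y = -1.
LHS = (x+y)² ≈ 9.0000
RHS = x² + y² ≈ 17.0000
Since 9.0000 ≠ 17.0000, the equation fails at this point, so it cannot hold for all real values of x and y for which both sides are defined.
The correct expansion is (x+y)² = x² + 2xy + y²; the cross term 2xy is missing.

Conclusion: No, this is NOT an identity.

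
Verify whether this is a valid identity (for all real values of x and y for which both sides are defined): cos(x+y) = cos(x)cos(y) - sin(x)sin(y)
Yes, this is an identity.

Claim: cos(x+y) = cos(x)cos(y) - sin(x)sin(y).
Reasoning: By Euler's formula e^(i(x+y)) = e^(ix)·e^(iy) = (cos x + i·sin x)(cos y + i·sin y). The real part of the left side is cos(x+y); the real part of the product is cos(x)cos(y) - sin(x)sin(y) (since i·i = -1).
So the two sides agree for all real values of x and y for which both sides are defined.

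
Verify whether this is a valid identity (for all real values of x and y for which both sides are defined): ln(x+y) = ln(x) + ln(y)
No, this is NOT an identity.

Claim: ln(x+y) = ln(x) + ln(y).
Test a specific point where both sides are defined: x = 5, y = 1/2.
LHS = ln(x+y) ≈ 1.7047
RHS = ln(x) + ln(y) ≈ 0.9163
Since 1.7047 ≠ 0.9163, the equation fails at this point, so it cannot hold for all real values of x and y for which both sides are defined.
ln(x) + ln(y) = ln(xy), not ln(x+y).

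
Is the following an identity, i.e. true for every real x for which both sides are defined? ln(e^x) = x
Yes, this is an identity.

Claim: ln(e^x) = x.
Reasoning: ln is the inverse of the exponential: ln(e^x) asks for the exponent p with e^p = e^x, and since e^p is one-to-one that exponent is p = x.
So the two sides agree for every real x for which both sides are defined.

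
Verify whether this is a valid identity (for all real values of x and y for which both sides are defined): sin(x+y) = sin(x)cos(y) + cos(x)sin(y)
Yes, this is an identity.

Claim: sin(x+y) = sin(x)cos(y) + cos(x)sin(y).
Reasoning: By Euler's formula e^(i(x+y)) = e^(ix)·e^(iy) = (cos x + i·sin x)(cos y + i·sin y). The imaginary part of the left side is sin(x+y); the imaginary part of the product is sin(x)cos(y) + cos(x)sin(y).
So the two sides agree for all real values of x and y for which both sides are defined.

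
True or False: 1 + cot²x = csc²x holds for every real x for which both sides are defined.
True.

Claim: 1 + cot²x = csc²x.
Reasoning: Start from sin²x + cos²x = 1 and divide every term by sin²x (allowed wherever cot x and csc x are defined): 1 + cot²x = 1/sin²x = csc²x.
So the two sides agree for every real x for which both sides are defined.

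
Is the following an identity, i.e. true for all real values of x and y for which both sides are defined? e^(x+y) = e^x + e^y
No, this is NOT an identity.

Claim: e^(x+y) = e^x + e^y.
Test a specific point where both sides are defined: x = 5, y = -3.
LHS = e^(x+y) ≈ 7.3891
RHS = e^x + e^y ≈ 148.4629
Since 7.3891 ≠ 148.4629, the equation fails at this point, so it cannot hold for all real values of x and y for which both sides are defined.
The correct rule is e^(x+y) = e^x · e^y (a product, not a sum).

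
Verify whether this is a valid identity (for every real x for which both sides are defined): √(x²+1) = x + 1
No, this is NOT an identity.

Claim: √(x²+1) = x + 1.
Test a specific point where both sides are defined: x = 4.
LHS = √(x²+1) ≈ 4.1231
RHS = x + 1 ≈ 5.0000
Since 4.1231 ≠ 5.0000, the equation fails at this point, so it cannot hold for every real x for which both sides are defined.
(x+1)² = x² + 2x + 1 ≠ x² + 1 unless x = 0.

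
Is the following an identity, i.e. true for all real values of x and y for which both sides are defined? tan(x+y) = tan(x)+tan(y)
Claim: tan(x+y) = tan(x)+tan(y).
Test a specific point where both sides are defined: x = π/6, y = π/6.
LHS = tan(x+y) ≈ 1.7321
RHS = tan(x)+tan(y) ≈ 1.1547
Since 1.7321 ≠ 1.1547, the equation fails at this point, so it cannot hold for all real values of x and y for which both sides are defined.
The correct formula is tan(x+y) = (tan(x) + tan(y))/(1 - tan(x)tan(y)).

Conclusion: No, this is NOT an identity.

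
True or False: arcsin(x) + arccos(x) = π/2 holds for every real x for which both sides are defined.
Claim: arcsin(x) + arccos(x) = π/2.
Reasoning: Both sides are defined for -1 ≤ x ≤ 1. Let θ = arcsin(x), so sin θ = x and θ ∈ [-π/2, π/2]. Then cos(π/2 - θ) = sin θ = x and π/2 - θ ∈ [0, π], which is exactly the range of arccos, so arccos(x) = π/2 - θ. Adding: arcsin(x) + arccos(x) = θ + (π/2 - θ) = π/2.
So the two sides agree for every real x for which both sides are defined.

Conclusion: True.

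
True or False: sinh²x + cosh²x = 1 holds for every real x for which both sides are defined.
False.

Claim: sinh²x + cosh²x = 1.
Test a specific point where both sides are defined: x = 1/2.
LHS = sinh²x + cosh²x ≈ 1.5431
RHS = 1 ≈ 1.0000
Since 1.5431 ≠ 1.0000, the equation fails at this point, so it cannot hold for every real x for which both sides are defined.
The correct hyperbolic identity is cosh²x - sinh²x = 1 (a difference); the sum sinh²x + cosh²x equals cosh(2x).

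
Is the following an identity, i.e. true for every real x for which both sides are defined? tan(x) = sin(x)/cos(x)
Claim: tan(x) = sin(x)/cos(x).
Reasoning: For an angle x whose terminal point on the unit circle is (cos x, sin x), tan(x) is defined as the ratio (second coordinate)/(first coordinate) = sin(x)/cos(x), wherever cos(x) ≠ 0.
So the two sides agree for every real x for which both sides are defined.

Conclusion: Yes, this is an identity.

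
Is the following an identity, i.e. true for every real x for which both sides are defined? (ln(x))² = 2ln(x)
No, this is NOT an identity.

Claim: (ln(x))² = 2ln(x).
Test a specific point where both sides are defined: x = 3/2.
LHS = (ln(x))² ≈ 0.1644
RHS = 2ln(x) ≈ 0.8109
Since 0.1644 ≠ 0.8109, the equation fails at this point, so it cannot hold for every real x for which both sides are defined.
2ln(x) equals ln(x²), which is not the same as (ln x)².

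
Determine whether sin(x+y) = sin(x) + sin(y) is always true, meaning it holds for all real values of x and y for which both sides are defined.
Claim: sin(x+y) = sin(x) + sin(y).
Test a specific point where both sides are defined: x = -π/4, y = π.
LHS = sin(x+y) ≈ 0.7071
RHS = sin(x) + sin(y) ≈ -0.7071
Since 0.7071 ≠ -0.7071, the equation fails at this point, so it cannot hold for all real values of x and y for which both sides are defined.
The correct expansion is sin(x+y) = sin(x)cos(y) + cos(x)sin(y); sine is not additive.

Conclusion: No, this is NOT an identity.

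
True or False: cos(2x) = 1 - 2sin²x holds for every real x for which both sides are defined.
Claim: cos(2x) = 1 - 2sin²x.
Reasoning: cos(2x) = cos²x - sin²x. Replace cos²x by 1 - sin²x: (1 - sin²x) - sin²x = 1 - 2sin²x.
So the two sides agree for every real x for which both sides are defined.

Conclusion: True.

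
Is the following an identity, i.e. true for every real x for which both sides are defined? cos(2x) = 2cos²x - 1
Claim: cos(2x) = 2cos²x - 1.
Reasoning: cos(2x) = cos²x - sin²x. Replace sin²x by 1 - cos²x: cos²x - (1 - cos²x) = 2cos²x - 1.
So the two sides agree for every real x for which both sides are defined.

Conclusion: Yes, this is an identity.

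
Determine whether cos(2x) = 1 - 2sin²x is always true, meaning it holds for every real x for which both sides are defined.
Yes, this is an identity.

Claim: cos(2x) = 1 - 2sin²x.
Reasoning: cos(2x) = cos²x - sin²x. Replace cos²x by 1 - sin²x: (1 - sin²x) - sin²x = 1 - 2sin²x.
So the two sides agree for every real x for which both sides are defined.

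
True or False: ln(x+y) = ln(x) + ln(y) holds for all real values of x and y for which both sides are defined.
False.

Claim: ln(x+y) = ln(x) + ln(y).
Test a specific point where both sides are defined: x = 4, y = 5.
LHS = ln(x+y) ≈ 2.1972
RHS = ln(x) + ln(y) ≈ 2.9957
Since 2.1972 ≠ 2.9957, the equation fails at this point, so it cannot hold for all real values of x and y for which both sides are defined.
ln(x) + ln(y) = ln(xy), not ln(x+y).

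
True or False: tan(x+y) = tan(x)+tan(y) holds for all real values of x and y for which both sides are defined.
False.

Claim: tan(x+y) = tan(x)+tan(y).
Test a specific point where both sides are defined: x = π/6, y = 2π/3.
LHS = tan(x+y) ≈ -0.5774
RHS = tan(x)+tan(y) ≈ -1.1547
Since -0.5774 ≠ -1.1547, the equation fails at this point, so it cannot hold for all real values of x and y for which both sides are defined.
The correct formula is tan(x+y) = (tan(x) + tan(y))/(1 - tan(x)tan(y)).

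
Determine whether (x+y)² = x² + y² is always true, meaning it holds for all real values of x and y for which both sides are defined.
No, this is NOT an identity.

Claim: (x+y)² = x² + y².
Test a specific point where both sides are defined: x = -3, y = 3.
LHS = (x+y)² ≈ 0.0000
RHS = x² + y² ≈ 18.0000
Since 0.0000 ≠ 18.0000, the equation fails at this point, so it cannot hold for all real values of x and y for which both sides are defined.
The correct expansion is (x+y)² = x² + 2xy + y²; the cross term 2xy is missing.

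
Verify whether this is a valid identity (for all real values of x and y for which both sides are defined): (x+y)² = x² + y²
No, this is NOT an identity.

Claim: (x+y)² = x² + y².
Test a specific point where both sides are defined: x = 2, y = -3.
LHS = (x+y)² ≈ 1.0000
RHS = x² + y² ≈ 13.0000
Since 1.0000 ≠ 13.0000, the equation fails at this point, so it cannot hold for all real values of x and y for which both sides are defined.
The correct expansion is (x+y)² = x² + 2xy + y²; the cross term 2xy is missing.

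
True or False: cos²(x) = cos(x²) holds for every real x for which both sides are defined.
False.

Claim: cos²(x) = cos(x²).
Test a specific point where both sides are defined: x = -π/6.
LHS = cos²(x) ≈ 0.7500
RHS = cos(x²) ≈ 0.9627
Since 0.7500 ≠ 0.9627, the equation fails at this point, so it cannot hold for every real x for which both sides are defined.
cos²(x) means (cos x)², squaring the output; cos(x²) squares the input. These are different functions.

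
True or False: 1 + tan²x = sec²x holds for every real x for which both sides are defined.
True.

Claim: 1 + tan²x = sec²x.
Reasoning: Start from sin²x + cos²x = 1 and divide every term by cos²x (allowed wherever tan x and sec x are defined): tan²x + 1 = 1/cos²x = sec²x.
So the two sides agree for every real x for which both sides are defined.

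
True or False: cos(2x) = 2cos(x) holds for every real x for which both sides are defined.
Claim: cos(2x) = 2cos(x).
Test a specific point where both sides are defined: x = π/4.
LHS = cos(2x) ≈ 0.0000
RHS = 2cos(x) ≈ 1.4142
Since 0.0000 ≠ 1.4142, the equation fails at this point, so it cannot hold for every real x for which both sides are defined.
The correct double-angle formula is cos(2x) = cos²x - sin²x.

Conclusion: False.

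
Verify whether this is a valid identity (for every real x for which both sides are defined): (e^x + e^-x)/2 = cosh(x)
Yes, this is an identity.

Claim: (e^x + e^-x)/2 = cosh(x).
Reasoning: This is exactly the definition of the hyperbolic cosine: cosh(x) := (e^x + e^-x)/2.
So the two sides agree for every real x for which both sides are defined.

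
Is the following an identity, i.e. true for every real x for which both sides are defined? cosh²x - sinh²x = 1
Claim: cosh²x - sinh²x = 1.
Reasoning: With cosh(x) = (e^x + e^-x)/2 and sinh(x) = (e^x - e^-x)/2: cosh²x = (e^(2x) + 2 + e^(-2x))/4 and sinh²x = (e^(2x) - 2 + e^(-2x))/4. Subtracting leaves 4/4 = 1.
So the two sides agree for every real x for which both sides are defined.

Conclusion: Yes, this is an identity.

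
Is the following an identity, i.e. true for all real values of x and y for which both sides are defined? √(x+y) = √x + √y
No, this is NOT an identity.

Claim: √(x+y) = √x + √y.
Test a specific point where both sides are defined: x = 5, y = 4.
LHS = √(x+y) ≈ 3.0000
RHS = √x + √y ≈ 4.2361
Since 3.0000 ≠ 4.2361, the equation fails at this point, so it cannot hold for all real values of x and y for which both sides are defined.
Squaring the right side gives x + 2√(xy) + y, not x + y.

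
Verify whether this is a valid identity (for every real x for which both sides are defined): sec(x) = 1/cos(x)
Yes, this is an identity.

Claim: sec(x) = 1/cos(x).
Reasoning: sec(x) is by definition the reciprocal of cos(x), wherever cos(x) ≠ 0.
So the two sides agree for every real x for which both sides are defined.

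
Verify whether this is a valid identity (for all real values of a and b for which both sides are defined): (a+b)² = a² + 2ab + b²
Claim: (a+b)² = a² + 2ab + b².
Reasoning: Expand: (a+b)² = (a+b)(a+b) = a·a + a·b + b·a + b·b = a² + 2ab + b².
So the two sides agree for all real values of a and b for which both sides are defined.

Conclusion: Yes, this is an identity.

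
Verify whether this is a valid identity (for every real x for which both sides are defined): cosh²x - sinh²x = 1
Yes, this is an identity.

Claim: cosh²x - sinh²x = 1.
Reasoning: With cosh(x) = (e^x + e^-x)/2 and sinh(x) = (e^x - e^-x)/2: cosh²x = (e^(2x) + 2 + e^(-2x))/4 and sinh²x = (e^(2x) - 2 + e^(-2x))/4. Subtracting leaves 4/4 = 1.
So the two sides agree for every real x for which both sides are defined.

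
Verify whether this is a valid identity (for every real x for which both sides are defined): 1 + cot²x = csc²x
Yes, this is an identity.

Claim: 1 + cot²x = csc²x.
Reasoning: Start from sin²x + cos²x = 1 and divide every term by sin²x (allowed wherever cot x and csc x are defined): 1 + cot²x = 1/sin²x = csc²x.
So the two sides agree for every real x for which both sides are defined.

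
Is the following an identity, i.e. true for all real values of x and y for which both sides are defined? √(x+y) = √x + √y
Claim: √(x+y) = √x + √y.
Test a specific point where both sides are defined: x = 4, y = 3.
LHS = √(x+y) ≈ 2.6458
RHS = √x + √y ≈ 3.7321
Since 2.6458 ≠ 3.7321, the equation fails at this point, so it cannot hold for all real values of x and y for which both sides are defined.
Squaring the right side gives x + 2√(xy) + y, not x + y.

Conclusion: No, this is NOT an identity.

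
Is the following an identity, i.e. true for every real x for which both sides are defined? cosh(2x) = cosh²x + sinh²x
Claim: cosh(2x) = cosh²x + sinh²x.
Reasoning: cosh²x = (e^(2x) + 2 + e^(-2x))/4 and sinh²x = (e^(2x) - 2 + e^(-2x))/4. Adding gives (2e^(2x) + 2e^(-2x))/4 = (e^(2x) + e^(-2x))/2 = cosh(2x).
So the two sides agree for every real x for which both sides are defined.

Conclusion: Yes, this is an identity.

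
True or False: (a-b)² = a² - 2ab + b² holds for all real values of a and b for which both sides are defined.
Claim: (a-b)² = a² - 2ab + b².
Reasoning: Expand: (a-b)² = (a-b)(a-b) = a·a - a·b - b·a + b·b = a² - 2ab + b².
So the two sides agree for all real values of a and b for which both sides are defined.

Conclusion: True.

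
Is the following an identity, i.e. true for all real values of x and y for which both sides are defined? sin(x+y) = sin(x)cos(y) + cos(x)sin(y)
Yes, this is an identity.

Claim: sin(x+y) = sin(x)cos(y) + cos(x)sin(y).
Reasoning: By Euler's formula e^(i(x+y)) = e^(ix)·e^(iy) = (cos x + i·sin x)(cos y + i·sin y). The imaginary part of the left side is sin(x+y); the imaginary part of the product is sin(x)cos(y) + cos(x)sin(y).
So the two sides agree for all real values of x and y for which both sides are defined.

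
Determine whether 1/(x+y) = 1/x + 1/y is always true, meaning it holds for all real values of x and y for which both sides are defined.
Claim: 1/(x+y) = 1/x + 1/y.
Test a specific point where both sides are defined: x = 3/2, y = 4.
LHS = 1/(x+y) ≈ 0.1818
RHS = 1/x + 1/y ≈ 0.9167
Since 0.1818 ≠ 0.9167, the equation fails at this point, so it cannot hold for all real values of x and y for which both sides are defined.
1/x + 1/y = (x+y)/(xy), which is not 1/(x+y).

Conclusion: No, this is NOT an identity.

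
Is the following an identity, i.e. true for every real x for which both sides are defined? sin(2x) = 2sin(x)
Claim: sin(2x) = 2sin(x).
Test a specific point where both sides are defined: x = π/2.
LHS = sin(2x) ≈ 0.0000
RHS = 2sin(x) ≈ 2.0000
Since 0.0000 ≠ 2.0000, the equation fails at this point, so it cannot hold for every real x for which both sides are defined.
The correct double-angle formula is sin(2x) = 2sin(x)cos(x).

Conclusion: No, this is NOT an identity.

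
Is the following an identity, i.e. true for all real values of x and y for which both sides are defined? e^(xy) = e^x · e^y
Claim: e^(xy) = e^x · e^y.
Test a specific point where both sides are defined: x = -3, y = -3.
LHS = e^(xy) ≈ 8103.0839
RHS = e^x · e^y ≈ 0.0025
Since 8103.0839 ≠ 0.0025, the equation fails at this point, so it cannot hold for all real values of x and y for which both sides are defined.
e^x · e^y = e^(x+y), not e^(xy).

Conclusion: No, this is NOT an identity.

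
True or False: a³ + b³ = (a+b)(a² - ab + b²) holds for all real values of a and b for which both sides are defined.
True.

Claim: a³ + b³ = (a+b)(a² - ab + b²).
Reasoning: Expand the right side: (a+b)(a² - ab + b²) = a³ - a²b + ab² + a²b - ab² + b³ = a³ + b³ (the middle terms cancel in pairs).
So the two sides agree for all real values of a and b for which both sides are defined.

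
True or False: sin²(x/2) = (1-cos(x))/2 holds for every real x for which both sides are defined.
Claim: sin²(x/2) = (1-cos(x))/2.
Reasoning: Use cos(2θ) = 1 - 2sin²θ with θ = x/2: cos(x) = 1 - 2sin²(x/2). Solving for sin²(x/2) gives (1 - cos(x))/2.
So the two sides agree for every real x for which both sides are defined.

Conclusion: True.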